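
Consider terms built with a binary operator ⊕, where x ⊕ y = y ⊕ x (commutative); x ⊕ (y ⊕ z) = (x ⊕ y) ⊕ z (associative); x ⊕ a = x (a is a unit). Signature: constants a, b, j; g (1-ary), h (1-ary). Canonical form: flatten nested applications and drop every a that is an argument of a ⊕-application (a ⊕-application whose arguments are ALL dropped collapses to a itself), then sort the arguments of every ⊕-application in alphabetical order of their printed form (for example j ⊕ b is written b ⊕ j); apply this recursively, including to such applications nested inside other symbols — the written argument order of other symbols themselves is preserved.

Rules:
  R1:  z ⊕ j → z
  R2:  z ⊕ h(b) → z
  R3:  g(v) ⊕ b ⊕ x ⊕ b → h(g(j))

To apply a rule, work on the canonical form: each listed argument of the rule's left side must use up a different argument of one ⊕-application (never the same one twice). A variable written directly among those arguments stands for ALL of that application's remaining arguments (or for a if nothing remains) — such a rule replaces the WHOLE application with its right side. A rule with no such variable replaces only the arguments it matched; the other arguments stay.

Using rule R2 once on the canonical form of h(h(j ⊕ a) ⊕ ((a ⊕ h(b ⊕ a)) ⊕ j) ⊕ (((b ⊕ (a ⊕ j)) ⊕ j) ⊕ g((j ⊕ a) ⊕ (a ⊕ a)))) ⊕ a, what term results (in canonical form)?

Answer: h(b ⊕ g(j) ⊕ h(j) ⊕ j ⊕ j ⊕ j)

Derivation:
Canonical form:  h(b ⊕ g(j) ⊕ h(b) ⊕ h(j) ⊕ j ⊕ j ⊕ j)
R2 matches:  uses h(b);  z := b ⊕ g(j) ⊕ h(j) ⊕ j ⊕ j ⊕ j
The variable takes the whole remainder — replace the entire application.
Result:  h(b ⊕ g(j) ⊕ h(j) ⊕ j ⊕ j ⊕ j)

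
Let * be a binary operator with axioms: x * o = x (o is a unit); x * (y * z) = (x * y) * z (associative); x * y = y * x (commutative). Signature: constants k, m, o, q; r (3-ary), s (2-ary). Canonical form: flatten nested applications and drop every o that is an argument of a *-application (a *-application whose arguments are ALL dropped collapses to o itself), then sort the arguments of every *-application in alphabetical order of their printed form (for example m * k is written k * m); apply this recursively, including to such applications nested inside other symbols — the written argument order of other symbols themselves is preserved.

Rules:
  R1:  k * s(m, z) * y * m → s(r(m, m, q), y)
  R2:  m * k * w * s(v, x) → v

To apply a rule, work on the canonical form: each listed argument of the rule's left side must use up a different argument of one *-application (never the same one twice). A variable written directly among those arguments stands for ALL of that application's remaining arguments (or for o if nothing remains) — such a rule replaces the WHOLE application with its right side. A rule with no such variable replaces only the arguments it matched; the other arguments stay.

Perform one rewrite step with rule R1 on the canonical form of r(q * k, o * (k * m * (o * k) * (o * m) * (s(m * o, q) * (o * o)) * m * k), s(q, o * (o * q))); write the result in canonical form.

Canonical form:  r(k * q, k * k * k * m * m * m * s(m, q), s(q, q))
R1 matches:  uses k, m, s(m, q);  y := k * k * m * m, z := q
The variable takes the whole remainder — replace the entire application.
Result:  r(k * q, s(r(m, m, q), k * k * m * m), s(q, q))

Answer: r(k * q, s(r(m, m, q), k * k * m * m), s(q, q))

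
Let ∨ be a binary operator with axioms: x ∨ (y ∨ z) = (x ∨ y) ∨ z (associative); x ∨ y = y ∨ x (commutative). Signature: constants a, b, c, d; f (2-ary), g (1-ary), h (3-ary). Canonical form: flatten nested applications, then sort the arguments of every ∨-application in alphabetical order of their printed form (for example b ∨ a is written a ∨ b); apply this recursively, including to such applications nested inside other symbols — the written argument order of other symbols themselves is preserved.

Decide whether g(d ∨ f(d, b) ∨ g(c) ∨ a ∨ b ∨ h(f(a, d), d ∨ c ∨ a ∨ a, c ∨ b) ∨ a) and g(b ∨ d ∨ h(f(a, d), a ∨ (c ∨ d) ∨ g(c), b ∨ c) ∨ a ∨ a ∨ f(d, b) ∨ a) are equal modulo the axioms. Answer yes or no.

Left:  g(d ∨ f(d, b) ∨ g(c) ∨ a ∨ b ∨ h(f(a, d), d ∨ c ∨ a ∨ a, c ∨ b) ∨ a)
  Work inside:  d ∨ f(d, b) ∨ g(c) ∨ a ∨ b ∨ h(f(a, d), d ∨ c ∨ a ∨ a, c ∨ b) ∨ a
  Canonicalize subterm:  h(f(a, d), d ∨ c ∨ a ∨ a, c ∨ b)  →  h(f(a, d), a ∨ a ∨ c ∨ d, b ∨ c)
  Order the arguments:  a ∨ a ∨ b ∨ d ∨ f(d, b) ∨ g(c) ∨ h(f(a, d), a ∨ a ∨ c ∨ d, b ∨ c)
  Reassemble:  g(a ∨ a ∨ b ∨ d ∨ f(d, b) ∨ g(c) ∨ h(f(a, d), a ∨ a ∨ c ∨ d, b ∨ c))
Right:  g(b ∨ d ∨ h(f(a, d), a ∨ (c ∨ d) ∨ g(c), b ∨ c) ∨ a ∨ a ∨ f(d, b) ∨ a)
  Focus inside:  b ∨ d ∨ h(f(a, d), a ∨ (c ∨ d) ∨ g(c), b ∨ c) ∨ a ∨ a ∨ f(d, b) ∨ a
  Inside:  h(f(a, d), a ∨ (c ∨ d) ∨ g(c), b ∨ c)  →  h(f(a, d), a ∨ c ∨ d ∨ g(c), b ∨ c)
  Order the arguments:  a ∨ a ∨ a ∨ b ∨ d ∨ f(d, b) ∨ h(f(a, d), a ∨ c ∨ d ∨ g(c), b ∨ c)
  Reassemble:  g(a ∨ a ∨ a ∨ b ∨ d ∨ f(d, b) ∨ h(f(a, d), a ∨ c ∨ d ∨ g(c), b ∨ c))

Answer: no — g(a ∨ a ∨ b ∨ d ∨ f(d, b) ∨ g(c) ∨ h(f(a, d), a ∨ a ∨ c ∨ d, b ∨ c)) vs g(a ∨ a ∨ a ∨ b ∨ d ∨ f(d, b) ∨ h(f(a, d), a ∨ c ∨ d ∨ g(c), b ∨ c))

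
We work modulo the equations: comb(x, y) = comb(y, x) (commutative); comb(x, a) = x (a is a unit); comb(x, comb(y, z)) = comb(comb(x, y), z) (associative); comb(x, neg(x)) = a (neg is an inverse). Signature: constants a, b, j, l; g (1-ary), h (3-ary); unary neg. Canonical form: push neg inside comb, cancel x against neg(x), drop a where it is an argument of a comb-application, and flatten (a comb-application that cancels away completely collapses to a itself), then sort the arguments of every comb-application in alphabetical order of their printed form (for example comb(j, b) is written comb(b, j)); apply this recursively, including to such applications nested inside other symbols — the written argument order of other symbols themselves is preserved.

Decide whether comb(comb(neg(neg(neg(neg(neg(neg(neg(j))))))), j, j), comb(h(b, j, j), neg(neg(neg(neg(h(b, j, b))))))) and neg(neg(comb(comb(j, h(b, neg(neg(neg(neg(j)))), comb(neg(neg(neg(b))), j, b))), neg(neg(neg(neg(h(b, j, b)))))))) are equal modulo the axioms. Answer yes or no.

Left:  comb(comb(neg(neg(neg(neg(neg(neg(neg(j))))))), j, j), comb(h(b, j, j), neg(neg(neg(neg(h(b, j, b)))))))
  Push neg inside:  distribute neg over comb and collapse double neg
  Collect terms:  comb(j, h(b, j, j), h(b, j, b))
  Sort:  comb(h(b, j, b), h(b, j, j), j)
Right:  neg(neg(comb(comb(j, h(b, neg(neg(neg(neg(j)))), comb(neg(neg(neg(b))), j, b))), neg(neg(neg(neg(h(b, j, b))))))))
  Push neg inside:  distribute neg over comb and collapse double neg
  Collect terms:  comb(j, h(b, j, j), h(b, j, b))
  Sort:  comb(h(b, j, b), h(b, j, j), j)

Answer: yes — both canonical forms are comb(h(b, j, b), h(b, j, j), j)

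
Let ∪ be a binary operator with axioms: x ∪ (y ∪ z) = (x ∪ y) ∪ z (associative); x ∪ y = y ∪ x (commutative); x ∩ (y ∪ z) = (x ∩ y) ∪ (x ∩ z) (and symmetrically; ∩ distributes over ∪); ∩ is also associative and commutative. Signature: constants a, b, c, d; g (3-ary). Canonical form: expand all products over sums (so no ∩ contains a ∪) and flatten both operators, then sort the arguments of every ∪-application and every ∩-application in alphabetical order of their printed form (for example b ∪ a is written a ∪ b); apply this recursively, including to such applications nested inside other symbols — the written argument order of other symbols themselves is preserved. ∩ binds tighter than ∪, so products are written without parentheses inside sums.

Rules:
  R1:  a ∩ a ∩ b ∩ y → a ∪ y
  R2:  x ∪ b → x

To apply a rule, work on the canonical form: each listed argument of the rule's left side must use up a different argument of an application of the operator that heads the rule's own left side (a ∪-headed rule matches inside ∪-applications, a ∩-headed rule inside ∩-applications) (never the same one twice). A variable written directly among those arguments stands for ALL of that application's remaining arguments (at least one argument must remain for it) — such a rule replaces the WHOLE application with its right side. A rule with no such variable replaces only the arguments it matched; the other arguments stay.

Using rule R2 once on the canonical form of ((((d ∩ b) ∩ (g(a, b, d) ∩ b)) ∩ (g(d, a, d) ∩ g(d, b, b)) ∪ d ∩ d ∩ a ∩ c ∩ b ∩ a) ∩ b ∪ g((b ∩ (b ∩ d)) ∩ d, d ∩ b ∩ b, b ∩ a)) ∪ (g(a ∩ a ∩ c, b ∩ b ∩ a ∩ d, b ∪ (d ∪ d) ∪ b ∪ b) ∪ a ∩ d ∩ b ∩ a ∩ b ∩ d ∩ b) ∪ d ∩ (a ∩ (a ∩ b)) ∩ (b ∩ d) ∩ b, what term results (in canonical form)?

Answer: a ∩ a ∩ b ∩ b ∩ b ∩ d ∩ d ∪ a ∩ a ∩ b ∩ b ∩ b ∩ d ∩ d ∪ a ∩ a ∩ b ∩ b ∩ c ∩ d ∩ d ∪ b ∩ b ∩ b ∩ d ∩ g(a, b, d) ∩ g(d, a, d) ∩ g(d, b, b) ∪ g(a ∩ a ∩ c, a ∩ b ∩ b ∩ d, b ∪ b ∪ d ∪ d) ∪ g(b ∩ b ∩ d ∩ d, b ∩ b ∩ d, a ∩ b)

Derivation:
Canonical form:  a ∩ a ∩ b ∩ b ∩ b ∩ d ∩ d ∪ a ∩ a ∩ b ∩ b ∩ b ∩ d ∩ d ∪ a ∩ a ∩ b ∩ b ∩ c ∩ d ∩ d ∪ b ∩ b ∩ b ∩ d ∩ g(a, b, d) ∩ g(d, a, d) ∩ g(d, b, b) ∪ g(a ∩ a ∩ c, a ∩ b ∩ b ∩ d, b ∪ b ∪ b ∪ d ∪ d) ∪ g(b ∩ b ∩ d ∩ d, b ∩ b ∩ d, a ∩ b)
Apply R2:  consuming b;  x := b ∪ b ∪ d ∪ d
The extension variable absorbs all remaining arguments, so the whole application is rewritten.
New term:  a ∩ a ∩ b ∩ b ∩ b ∩ d ∩ d ∪ a ∩ a ∩ b ∩ b ∩ b ∩ d ∩ d ∪ a ∩ a ∩ b ∩ b ∩ c ∩ d ∩ d ∪ b ∩ b ∩ b ∩ d ∩ g(a, b, d) ∩ g(d, a, d) ∩ g(d, b, b) ∪ g(a ∩ a ∩ c, a ∩ b ∩ b ∩ d, b ∪ b ∪ d ∪ d) ∪ g(b ∩ b ∩ d ∩ d, b ∩ b ∩ d, a ∩ b)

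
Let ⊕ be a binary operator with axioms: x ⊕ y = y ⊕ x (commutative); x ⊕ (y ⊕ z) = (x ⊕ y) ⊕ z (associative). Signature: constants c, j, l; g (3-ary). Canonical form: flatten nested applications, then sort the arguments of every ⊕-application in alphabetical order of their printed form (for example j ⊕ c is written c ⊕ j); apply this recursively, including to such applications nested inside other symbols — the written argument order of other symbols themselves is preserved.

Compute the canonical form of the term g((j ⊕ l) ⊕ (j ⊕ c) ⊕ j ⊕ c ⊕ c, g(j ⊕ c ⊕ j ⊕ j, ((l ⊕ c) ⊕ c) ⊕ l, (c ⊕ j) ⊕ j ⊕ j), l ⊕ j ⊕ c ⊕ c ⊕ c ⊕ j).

Focus inside:  (j ⊕ l) ⊕ (j ⊕ c) ⊕ j ⊕ c ⊕ c
Flatten:  j ⊕ l ⊕ j ⊕ c ⊕ j ⊕ c ⊕ c
Sort arguments:  c ⊕ c ⊕ c ⊕ j ⊕ j ⊕ j ⊕ l
Rebuild:  g(c ⊕ c ⊕ c ⊕ j ⊕ j ⊕ j ⊕ l, g(c ⊕ j ⊕ j ⊕ j, c ⊕ c ⊕ l ⊕ l, c ⊕ j ⊕ j ⊕ j), c ⊕ c ⊕ c ⊕ j ⊕ j ⊕ l)

Answer: g(c ⊕ c ⊕ c ⊕ j ⊕ j ⊕ j ⊕ l, g(c ⊕ j ⊕ j ⊕ j, c ⊕ c ⊕ l ⊕ l, c ⊕ j ⊕ j ⊕ j), c ⊕ c ⊕ c ⊕ j ⊕ j ⊕ l)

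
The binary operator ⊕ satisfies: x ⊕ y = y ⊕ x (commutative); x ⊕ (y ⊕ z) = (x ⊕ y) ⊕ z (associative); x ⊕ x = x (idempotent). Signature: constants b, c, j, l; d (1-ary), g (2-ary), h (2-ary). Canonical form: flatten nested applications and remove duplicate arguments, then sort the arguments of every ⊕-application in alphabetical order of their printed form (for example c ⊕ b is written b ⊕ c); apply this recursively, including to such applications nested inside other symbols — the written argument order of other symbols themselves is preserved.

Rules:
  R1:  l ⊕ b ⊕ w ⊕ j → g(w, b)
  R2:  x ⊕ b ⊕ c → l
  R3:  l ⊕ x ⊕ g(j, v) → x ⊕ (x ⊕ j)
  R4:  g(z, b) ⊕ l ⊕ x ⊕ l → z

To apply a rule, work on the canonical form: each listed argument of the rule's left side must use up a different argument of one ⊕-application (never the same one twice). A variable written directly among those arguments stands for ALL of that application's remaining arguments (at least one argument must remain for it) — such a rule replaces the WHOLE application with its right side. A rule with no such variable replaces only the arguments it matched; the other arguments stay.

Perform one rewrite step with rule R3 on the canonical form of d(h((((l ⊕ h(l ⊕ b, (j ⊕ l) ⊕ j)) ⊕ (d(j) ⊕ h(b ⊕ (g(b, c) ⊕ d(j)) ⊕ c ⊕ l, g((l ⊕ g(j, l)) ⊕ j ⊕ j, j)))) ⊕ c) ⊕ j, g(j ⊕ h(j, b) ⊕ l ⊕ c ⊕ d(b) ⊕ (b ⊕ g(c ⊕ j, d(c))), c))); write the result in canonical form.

Canonical form:  d(h(c ⊕ d(j) ⊕ h(b ⊕ c ⊕ d(j) ⊕ g(b, c) ⊕ l, g(g(j, l) ⊕ j ⊕ l, j)) ⊕ h(b ⊕ l, j ⊕ l) ⊕ j ⊕ l, g(b ⊕ c ⊕ d(b) ⊕ g(c ⊕ j, d(c)) ⊕ h(j, b) ⊕ j ⊕ l, c)))
Match R3:  consume g(j, l), l;  v := l, x := j
Every leftover argument binds to the variable; the entire application is replaced.
New term:  d(h(c ⊕ d(j) ⊕ h(b ⊕ c ⊕ d(j) ⊕ g(b, c) ⊕ l, g(j, j)) ⊕ h(b ⊕ l, j ⊕ l) ⊕ j ⊕ l, g(b ⊕ c ⊕ d(b) ⊕ g(c ⊕ j, d(c)) ⊕ h(j, b) ⊕ j ⊕ l, c)))

Answer: d(h(c ⊕ d(j) ⊕ h(b ⊕ c ⊕ d(j) ⊕ g(b, c) ⊕ l, g(j, j)) ⊕ h(b ⊕ l, j ⊕ l) ⊕ j ⊕ l, g(b ⊕ c ⊕ d(b) ⊕ g(c ⊕ j, d(c)) ⊕ h(j, b) ⊕ j ⊕ l, c)))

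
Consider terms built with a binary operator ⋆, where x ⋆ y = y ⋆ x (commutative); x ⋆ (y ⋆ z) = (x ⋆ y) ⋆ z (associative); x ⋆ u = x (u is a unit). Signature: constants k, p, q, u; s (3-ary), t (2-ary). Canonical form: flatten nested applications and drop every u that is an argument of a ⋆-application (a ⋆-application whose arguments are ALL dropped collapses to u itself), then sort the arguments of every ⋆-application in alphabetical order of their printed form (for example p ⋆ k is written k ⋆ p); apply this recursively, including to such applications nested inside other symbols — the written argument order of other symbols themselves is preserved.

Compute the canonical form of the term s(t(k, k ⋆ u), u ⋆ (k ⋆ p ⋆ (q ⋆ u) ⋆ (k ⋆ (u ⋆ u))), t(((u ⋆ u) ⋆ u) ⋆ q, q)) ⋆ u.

Simplify inside:  s(t(k, k ⋆ u), u ⋆ (k ⋆ p ⋆ (q ⋆ u) ⋆ (k ⋆ (u ⋆ u))), t(((u ⋆ u) ⋆ u) ⋆ q, q))  →  s(t(k, k), k ⋆ k ⋆ p ⋆ q, t(q, q))
Drop the unit:  drop u
Order the arguments:  s(t(k, k), k ⋆ k ⋆ p ⋆ q, t(q, q))

Answer: s(t(k, k), k ⋆ k ⋆ p ⋆ q, t(q, q))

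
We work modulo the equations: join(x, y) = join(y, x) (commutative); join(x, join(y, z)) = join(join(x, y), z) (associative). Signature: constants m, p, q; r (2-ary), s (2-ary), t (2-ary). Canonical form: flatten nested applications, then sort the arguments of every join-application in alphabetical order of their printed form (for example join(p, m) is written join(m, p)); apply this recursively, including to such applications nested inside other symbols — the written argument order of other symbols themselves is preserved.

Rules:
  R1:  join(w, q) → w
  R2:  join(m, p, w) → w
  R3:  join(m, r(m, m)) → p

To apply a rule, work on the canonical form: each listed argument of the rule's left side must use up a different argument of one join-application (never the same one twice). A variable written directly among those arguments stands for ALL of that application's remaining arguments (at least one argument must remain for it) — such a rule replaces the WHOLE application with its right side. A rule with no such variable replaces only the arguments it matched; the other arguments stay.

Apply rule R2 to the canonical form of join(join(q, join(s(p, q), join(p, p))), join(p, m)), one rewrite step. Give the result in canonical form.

Answer: join(p, p, q, s(p, q))

Derivation:
Canonical form:  join(m, p, p, p, q, s(p, q))
R2 matches:  uses m, p;  w := join(p, p, q, s(p, q))
The extension variable absorbs all remaining arguments, so the whole application is rewritten.
Giving:  join(p, p, q, s(p, q))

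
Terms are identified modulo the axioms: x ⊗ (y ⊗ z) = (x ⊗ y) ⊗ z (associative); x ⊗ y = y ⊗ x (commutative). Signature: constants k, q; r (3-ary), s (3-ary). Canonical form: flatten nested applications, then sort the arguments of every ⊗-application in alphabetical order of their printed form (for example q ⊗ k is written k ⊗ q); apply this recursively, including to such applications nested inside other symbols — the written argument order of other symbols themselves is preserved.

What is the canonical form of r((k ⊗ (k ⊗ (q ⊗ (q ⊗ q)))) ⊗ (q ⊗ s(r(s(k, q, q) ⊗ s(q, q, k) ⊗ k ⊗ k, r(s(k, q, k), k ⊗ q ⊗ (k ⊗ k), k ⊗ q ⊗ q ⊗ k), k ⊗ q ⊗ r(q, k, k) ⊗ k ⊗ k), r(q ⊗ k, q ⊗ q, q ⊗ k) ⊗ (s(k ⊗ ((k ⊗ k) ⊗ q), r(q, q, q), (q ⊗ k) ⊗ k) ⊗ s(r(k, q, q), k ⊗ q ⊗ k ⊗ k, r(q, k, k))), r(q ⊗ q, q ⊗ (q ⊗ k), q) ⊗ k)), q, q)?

Focus inside:  (k ⊗ (k ⊗ (q ⊗ (q ⊗ q)))) ⊗ (q ⊗ s(r(s(k, q, q) ⊗ s(q, q, k) ⊗ k ⊗ k, r(s(k, q, k), k ⊗ q ⊗ (k ⊗ k), k ⊗ q ⊗ q ⊗ k), k ⊗ q ⊗ r(q, k, k) ⊗ k ⊗ k), r(q ⊗ k, q ⊗ q, q ⊗ k) ⊗ (s(k ⊗ ((k ⊗ k) ⊗ q), r(q, q, q), (q ⊗ k) ⊗ k) ⊗ s(r(k, q, q), k ⊗ q ⊗ k ⊗ k, r(q, k, k))), r(q ⊗ q, q ⊗ (q ⊗ k), q) ⊗ k))
Un-nest:  k ⊗ k ⊗ q ⊗ q ⊗ q ⊗ q ⊗ s(r(s(k, q, q) ⊗ s(q, q, k) ⊗ k ⊗ k, r(s(k, q, k), k ⊗ q ⊗ (k ⊗ k), k ⊗ q ⊗ q ⊗ k), k ⊗ q ⊗ r(q, k, k) ⊗ k ⊗ k), r(q ⊗ k, q ⊗ q, q ⊗ k) ⊗ (s(k ⊗ ((k ⊗ k) ⊗ q), r(q, q, q), (q ⊗ k) ⊗ k) ⊗ s(r(k, q, q), k ⊗ q ⊗ k ⊗ k, r(q, k, k))), r(q ⊗ q, q ⊗ (q ⊗ k), q) ⊗ k)
Simplify inside:  s(r(s(k, q, q) ⊗ s(q, q, k) ⊗ k ⊗ k, r(s(k, q, k), k ⊗ q ⊗ (k ⊗ k), k ⊗ q ⊗ q ⊗ k), k ⊗ q ⊗ r(q, k, k) ⊗ k ⊗ k), r(q ⊗ k, q ⊗ q, q ⊗ k) ⊗ (s(k ⊗ ((k ⊗ k) ⊗ q), r(q, q, q), (q ⊗ k) ⊗ k) ⊗ s(r(k, q, q), k ⊗ q ⊗ k ⊗ k, r(q, k, k))), r(q ⊗ q, q ⊗ (q ⊗ k), q) ⊗ k)  →  s(r(k ⊗ k ⊗ s(k, q, q) ⊗ s(q, q, k), r(s(k, q, k), k ⊗ k ⊗ k ⊗ q, k ⊗ k ⊗ q ⊗ q), k ⊗ k ⊗ k ⊗ q ⊗ r(q, k, k)), r(k ⊗ q, q ⊗ q, k ⊗ q) ⊗ s(k ⊗ k ⊗ k ⊗ q, r(q, q, q), k ⊗ k ⊗ q) ⊗ s(r(k, q, q), k ⊗ k ⊗ k ⊗ q, r(q, k, k)), k ⊗ r(q ⊗ q, k ⊗ q ⊗ q, q))
Sort arguments:  k ⊗ k ⊗ q ⊗ q ⊗ q ⊗ q ⊗ s(r(k ⊗ k ⊗ s(k, q, q) ⊗ s(q, q, k), r(s(k, q, k), k ⊗ k ⊗ k ⊗ q, k ⊗ k ⊗ q ⊗ q), k ⊗ k ⊗ k ⊗ q ⊗ r(q, k, k)), r(k ⊗ q, q ⊗ q, k ⊗ q) ⊗ s(k ⊗ k ⊗ k ⊗ q, r(q, q, q), k ⊗ k ⊗ q) ⊗ s(r(k, q, q), k ⊗ k ⊗ k ⊗ q, r(q, k, k)), k ⊗ r(q ⊗ q, k ⊗ q ⊗ q, q))
Reassemble:  r(k ⊗ k ⊗ q ⊗ q ⊗ q ⊗ q ⊗ s(r(k ⊗ k ⊗ s(k, q, q) ⊗ s(q, q, k), r(s(k, q, k), k ⊗ k ⊗ k ⊗ q, k ⊗ k ⊗ q ⊗ q), k ⊗ k ⊗ k ⊗ q ⊗ r(q, k, k)), r(k ⊗ q, q ⊗ q, k ⊗ q) ⊗ s(k ⊗ k ⊗ k ⊗ q, r(q, q, q), k ⊗ k ⊗ q) ⊗ s(r(k, q, q), k ⊗ k ⊗ k ⊗ q, r(q, k, k)), k ⊗ r(q ⊗ q, k ⊗ q ⊗ q, q)), q, q)

Answer: r(k ⊗ k ⊗ q ⊗ q ⊗ q ⊗ q ⊗ s(r(k ⊗ k ⊗ s(k, q, q) ⊗ s(q, q, k), r(s(k, q, k), k ⊗ k ⊗ k ⊗ q, k ⊗ k ⊗ q ⊗ q), k ⊗ k ⊗ k ⊗ q ⊗ r(q, k, k)), r(k ⊗ q, q ⊗ q, k ⊗ q) ⊗ s(k ⊗ k ⊗ k ⊗ q, r(q, q, q), k ⊗ k ⊗ q) ⊗ s(r(k, q, q), k ⊗ k ⊗ k ⊗ q, r(q, k, k)), k ⊗ r(q ⊗ q, k ⊗ q ⊗ q, q)), q, q)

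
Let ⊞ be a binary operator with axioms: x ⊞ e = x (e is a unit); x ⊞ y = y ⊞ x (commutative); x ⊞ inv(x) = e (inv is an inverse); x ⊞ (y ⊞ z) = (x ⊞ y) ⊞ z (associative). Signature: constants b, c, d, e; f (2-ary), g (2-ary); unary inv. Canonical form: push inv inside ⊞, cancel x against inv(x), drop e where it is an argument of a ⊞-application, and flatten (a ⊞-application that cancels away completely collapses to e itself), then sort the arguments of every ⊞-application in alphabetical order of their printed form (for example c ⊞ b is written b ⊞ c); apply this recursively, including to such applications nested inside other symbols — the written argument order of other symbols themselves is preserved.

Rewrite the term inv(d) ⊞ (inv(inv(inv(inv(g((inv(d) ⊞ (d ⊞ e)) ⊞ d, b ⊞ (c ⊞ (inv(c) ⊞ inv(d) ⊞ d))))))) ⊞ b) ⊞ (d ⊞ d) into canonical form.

Answer: b ⊞ d ⊞ g(d, b)

Derivation:
Push inv inside:  distribute inv over ⊞ and collapse double inv
Collect:  d ⊞ g(d, b) ⊞ b
Sort arguments:  b ⊞ d ⊞ g(d, b)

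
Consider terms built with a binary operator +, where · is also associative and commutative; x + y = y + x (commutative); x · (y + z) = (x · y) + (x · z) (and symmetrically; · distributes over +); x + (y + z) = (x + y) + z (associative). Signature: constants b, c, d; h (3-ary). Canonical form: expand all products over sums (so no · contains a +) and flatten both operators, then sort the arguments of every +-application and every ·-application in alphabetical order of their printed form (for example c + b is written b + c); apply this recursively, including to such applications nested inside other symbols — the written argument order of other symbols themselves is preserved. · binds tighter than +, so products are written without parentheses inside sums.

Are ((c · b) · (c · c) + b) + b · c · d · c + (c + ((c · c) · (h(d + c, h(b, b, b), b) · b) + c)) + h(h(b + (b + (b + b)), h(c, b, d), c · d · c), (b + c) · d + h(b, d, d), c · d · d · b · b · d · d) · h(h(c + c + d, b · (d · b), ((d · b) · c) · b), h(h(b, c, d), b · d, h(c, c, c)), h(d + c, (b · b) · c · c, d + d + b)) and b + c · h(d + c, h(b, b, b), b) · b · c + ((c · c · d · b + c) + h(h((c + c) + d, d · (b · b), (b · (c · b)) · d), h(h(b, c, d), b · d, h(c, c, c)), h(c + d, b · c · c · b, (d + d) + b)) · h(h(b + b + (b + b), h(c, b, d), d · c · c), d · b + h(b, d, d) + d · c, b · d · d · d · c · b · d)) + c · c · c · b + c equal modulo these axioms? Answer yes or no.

Left:  ((c · b) · (c · c) + b) + b · c · d · c + (c + ((c · c) · (h(d + c, h(b, b, b), b) · b) + c)) + h(h(b + (b + (b + b)), h(c, b, d), c · d · c), (b + c) · d + h(b, d, d), c · d · d · b · b · d · d) · h(h(c + c + d, b · (d · b), ((d · b) · c) · b), h(h(b, c, d), b · d, h(c, c, c)), h(d + c, (b · b) · c · c, d + d + b))
  Distribute:  b · c · c · c + b + b · c · c · d + c + b · c · c · h(c + d, h(b, b, b), b) + c + h(h(b + b + b + b, h(c, b, d), c · c · d), b · d + c · d + h(b, d, d), b · b · c · d · d · d · d) · h(h(c + c + d, b · b · d, b · b · c · d), h(h(b, c, d), b · d, h(c, c, c)), h(c + d, b · b · c · c, b + d + d))
  Order the arguments:  b + b · c · c · c + b · c · c · d + b · c · c · h(c + d, h(b, b, b), b) + c + c + h(h(b + b + b + b, h(c, b, d), c · c · d), b · d + c · d + h(b, d, d), b · b · c · d · d · d · d) · h(h(c + c + d, b · b · d, b · b · c · d), h(h(b, c, d), b · d, h(c, c, c)), h(c + d, b · b · c · c, b + d + d))
Right:  b + c · h(d + c, h(b, b, b), b) · b · c + ((c · c · d · b + c) + h(h((c + c) + d, d · (b · b), (b · (c · b)) · d), h(h(b, c, d), b · d, h(c, c, c)), h(c + d, b · c · c · b, (d + d) + b)) · h(h(b + b + (b + b), h(c, b, d), d · c · c), d · b + h(b, d, d) + d · c, b · d · d · d · c · b · d)) + c · c · c · b + c
  Un-nest:  b + b · c · c · h(c + d, h(b, b, b), b) + b · c · c · d + c + h(h(b + b + b + b, h(c, b, d), c · c · d), b · d + c · d + h(b, d, d), b · b · c · d · d · d · d) · h(h(c + c + d, b · b · d, b · b · c · d), h(h(b, c, d), b · d, h(c, c, c)), h(c + d, b · b · c · c, b + d + d)) + b · c · c · c + c
  Order the arguments:  b + b · c · c · c + b · c · c · d + b · c · c · h(c + d, h(b, b, b), b) + c + c + h(h(b + b + b + b, h(c, b, d), c · c · d), b · d + c · d + h(b, d, d), b · b · c · d · d · d · d) · h(h(c + c + d, b · b · d, b · b · c · d), h(h(b, c, d), b · d, h(c, c, c)), h(c + d, b · b · c · c, b + d + d))

Answer: yes — both canonical forms are b + b · c · c · c + b · c · c · d + b · c · c · h(c + d, h(b, b, b), b) + c + c + h(h(b + b + b + b, h(c, b, d), c · c · d), b · d + c · d + h(b, d, d), b · b · c · d · d · d · d) · h(h(c + c + d, b · b · d, b · b · c · d), h(h(b, c, d), b · d, h(c, c, c)), h(c + d, b · b · c · c, b + d + d))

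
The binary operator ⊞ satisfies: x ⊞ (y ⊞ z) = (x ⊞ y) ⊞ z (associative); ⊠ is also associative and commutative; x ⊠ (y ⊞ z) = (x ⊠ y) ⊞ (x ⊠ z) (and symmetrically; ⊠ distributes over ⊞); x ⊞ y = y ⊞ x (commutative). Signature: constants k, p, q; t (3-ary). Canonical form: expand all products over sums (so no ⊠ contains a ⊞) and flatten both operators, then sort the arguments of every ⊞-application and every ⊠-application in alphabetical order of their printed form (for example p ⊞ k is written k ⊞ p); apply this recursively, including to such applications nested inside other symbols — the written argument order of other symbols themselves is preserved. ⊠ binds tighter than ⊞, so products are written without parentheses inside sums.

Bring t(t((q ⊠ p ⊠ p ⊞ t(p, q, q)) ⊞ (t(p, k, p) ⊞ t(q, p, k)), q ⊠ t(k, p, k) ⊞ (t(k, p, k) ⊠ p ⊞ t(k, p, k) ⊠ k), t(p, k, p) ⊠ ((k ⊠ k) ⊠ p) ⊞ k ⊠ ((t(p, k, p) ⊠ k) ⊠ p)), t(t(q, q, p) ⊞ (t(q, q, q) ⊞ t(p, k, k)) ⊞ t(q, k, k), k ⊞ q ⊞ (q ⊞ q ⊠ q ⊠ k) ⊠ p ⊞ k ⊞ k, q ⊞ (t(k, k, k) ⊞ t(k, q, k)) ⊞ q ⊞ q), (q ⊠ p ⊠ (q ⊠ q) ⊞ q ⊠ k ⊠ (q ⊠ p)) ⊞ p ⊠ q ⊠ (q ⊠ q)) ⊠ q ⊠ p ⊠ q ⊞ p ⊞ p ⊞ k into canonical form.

Expand:  p ⊠ q ⊠ q ⊠ t(t(p ⊠ p ⊠ q ⊞ t(p, k, p) ⊞ t(p, q, q) ⊞ t(q, p, k), k ⊠ t(k, p, k) ⊞ p ⊠ t(k, p, k) ⊞ q ⊠ t(k, p, k), k ⊠ k ⊠ p ⊠ t(p, k, p) ⊞ k ⊠ k ⊠ p ⊠ t(p, k, p)), t(t(p, k, k) ⊞ t(q, k, k) ⊞ t(q, q, p) ⊞ t(q, q, q), k ⊞ k ⊞ k ⊞ k ⊠ p ⊠ q ⊠ q ⊞ p ⊠ q ⊞ q, q ⊞ q ⊞ q ⊞ t(k, k, k) ⊞ t(k, q, k)), k ⊠ p ⊠ q ⊠ q ⊞ p ⊠ q ⊠ q ⊠ q ⊞ p ⊠ q ⊠ q ⊠ q) ⊞ p ⊞ p ⊞ k
Sort arguments:  k ⊞ p ⊞ p ⊞ p ⊠ q ⊠ q ⊠ t(t(p ⊠ p ⊠ q ⊞ t(p, k, p) ⊞ t(p, q, q) ⊞ t(q, p, k), k ⊠ t(k, p, k) ⊞ p ⊠ t(k, p, k) ⊞ q ⊠ t(k, p, k), k ⊠ k ⊠ p ⊠ t(p, k, p) ⊞ k ⊠ k ⊠ p ⊠ t(p, k, p)), t(t(p, k, k) ⊞ t(q, k, k) ⊞ t(q, q, p) ⊞ t(q, q, q), k ⊞ k ⊞ k ⊞ k ⊠ p ⊠ q ⊠ q ⊞ p ⊠ q ⊞ q, q ⊞ q ⊞ q ⊞ t(k, k, k) ⊞ t(k, q, k)), k ⊠ p ⊠ q ⊠ q ⊞ p ⊠ q ⊠ q ⊠ q ⊞ p ⊠ q ⊠ q ⊠ q)

Answer: k ⊞ p ⊞ p ⊞ p ⊠ q ⊠ q ⊠ t(t(p ⊠ p ⊠ q ⊞ t(p, k, p) ⊞ t(p, q, q) ⊞ t(q, p, k), k ⊠ t(k, p, k) ⊞ p ⊠ t(k, p, k) ⊞ q ⊠ t(k, p, k), k ⊠ k ⊠ p ⊠ t(p, k, p) ⊞ k ⊠ k ⊠ p ⊠ t(p, k, p)), t(t(p, k, k) ⊞ t(q, k, k) ⊞ t(q, q, p) ⊞ t(q, q, q), k ⊞ k ⊞ k ⊞ k ⊠ p ⊠ q ⊠ q ⊞ p ⊠ q ⊞ q, q ⊞ q ⊞ q ⊞ t(k, k, k) ⊞ t(k, q, k)), k ⊠ p ⊠ q ⊠ q ⊞ p ⊠ q ⊠ q ⊠ q ⊞ p ⊠ q ⊠ q ⊠ q)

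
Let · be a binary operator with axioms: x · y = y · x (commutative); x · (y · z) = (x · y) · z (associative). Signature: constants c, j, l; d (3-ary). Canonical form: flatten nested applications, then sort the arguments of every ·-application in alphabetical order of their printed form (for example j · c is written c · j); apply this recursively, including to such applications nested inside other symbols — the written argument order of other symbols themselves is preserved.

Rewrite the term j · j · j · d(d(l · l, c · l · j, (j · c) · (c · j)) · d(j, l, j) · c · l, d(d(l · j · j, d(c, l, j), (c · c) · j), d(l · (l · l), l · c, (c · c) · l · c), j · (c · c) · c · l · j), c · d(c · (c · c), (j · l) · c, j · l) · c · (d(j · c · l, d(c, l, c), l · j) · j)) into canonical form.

Answer: d(c · d(j, l, j) · d(l · l, c · j · l, c · c · j · j) · l, d(d(j · j · l, d(c, l, j), c · c · j), d(l · l · l, c · l, c · c · c · l), c · c · c · j · j · l), c · c · d(c · c · c, c · j · l, j · l) · d(c · j · l, d(c, l, c), j · l) · j) · j · j · j

Derivation:
Inside:  d(d(l · l, c · l · j, (j · c) · (c · j)) · d(j, l, j) · c · l, d(d(l · j · j, d(c, l, j), (c · c) · j), d(l · (l · l), l · c, (c · c) · l · c), j · (c · c) · c · l · j), c · d(c · (c · c), (j · l) · c, j · l) · c · (d(j · c · l, d(c, l, c), l · j) · j))  →  d(c · d(j, l, j) · d(l · l, c · j · l, c · c · j · j) · l, d(d(j · j · l, d(c, l, j), c · c · j), d(l · l · l, c · l, c · c · c · l), c · c · c · j · j · l), c · c · d(c · c · c, c · j · l, j · l) · d(c · j · l, d(c, l, c), j · l) · j)
Sort arguments:  d(c · d(j, l, j) · d(l · l, c · j · l, c · c · j · j) · l, d(d(j · j · l, d(c, l, j), c · c · j), d(l · l · l, c · l, c · c · c · l), c · c · c · j · j · l), c · c · d(c · c · c, c · j · l, j · l) · d(c · j · l, d(c, l, c), j · l) · j) · j · j · j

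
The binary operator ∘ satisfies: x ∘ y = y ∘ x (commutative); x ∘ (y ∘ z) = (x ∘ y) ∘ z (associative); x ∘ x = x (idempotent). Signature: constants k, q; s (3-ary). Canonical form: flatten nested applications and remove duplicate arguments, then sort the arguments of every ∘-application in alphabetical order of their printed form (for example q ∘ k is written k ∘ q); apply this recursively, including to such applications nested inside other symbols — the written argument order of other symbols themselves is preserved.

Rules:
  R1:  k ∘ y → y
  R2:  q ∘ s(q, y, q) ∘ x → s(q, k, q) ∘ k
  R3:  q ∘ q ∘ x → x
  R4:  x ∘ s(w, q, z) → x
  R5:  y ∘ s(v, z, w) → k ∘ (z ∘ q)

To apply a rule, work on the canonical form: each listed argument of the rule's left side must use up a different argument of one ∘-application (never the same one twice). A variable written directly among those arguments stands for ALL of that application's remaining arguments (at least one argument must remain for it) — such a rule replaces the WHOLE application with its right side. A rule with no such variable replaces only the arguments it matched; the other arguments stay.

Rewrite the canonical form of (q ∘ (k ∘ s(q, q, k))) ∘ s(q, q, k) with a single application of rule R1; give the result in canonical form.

Canonical form:  k ∘ q ∘ s(q, q, k)
Match R1:  consume k;  y := q ∘ s(q, q, k)
The extension variable absorbs all remaining arguments, so the whole application is rewritten.
Result:  q ∘ s(q, q, k)

Answer: q ∘ s(q, q, k)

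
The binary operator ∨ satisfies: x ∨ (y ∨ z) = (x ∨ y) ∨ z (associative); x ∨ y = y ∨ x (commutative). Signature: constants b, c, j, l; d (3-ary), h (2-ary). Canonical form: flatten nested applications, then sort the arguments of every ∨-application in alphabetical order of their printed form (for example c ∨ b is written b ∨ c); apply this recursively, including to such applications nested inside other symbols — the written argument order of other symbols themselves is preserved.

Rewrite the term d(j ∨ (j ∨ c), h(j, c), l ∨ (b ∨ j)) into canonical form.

Descend into:  l ∨ (b ∨ j)
Flatten:  l ∨ b ∨ j
Order the arguments:  b ∨ j ∨ l
Rebuild:  d(c ∨ j ∨ j, h(j, c), b ∨ j ∨ l)

Answer: d(c ∨ j ∨ j, h(j, c), b ∨ j ∨ l)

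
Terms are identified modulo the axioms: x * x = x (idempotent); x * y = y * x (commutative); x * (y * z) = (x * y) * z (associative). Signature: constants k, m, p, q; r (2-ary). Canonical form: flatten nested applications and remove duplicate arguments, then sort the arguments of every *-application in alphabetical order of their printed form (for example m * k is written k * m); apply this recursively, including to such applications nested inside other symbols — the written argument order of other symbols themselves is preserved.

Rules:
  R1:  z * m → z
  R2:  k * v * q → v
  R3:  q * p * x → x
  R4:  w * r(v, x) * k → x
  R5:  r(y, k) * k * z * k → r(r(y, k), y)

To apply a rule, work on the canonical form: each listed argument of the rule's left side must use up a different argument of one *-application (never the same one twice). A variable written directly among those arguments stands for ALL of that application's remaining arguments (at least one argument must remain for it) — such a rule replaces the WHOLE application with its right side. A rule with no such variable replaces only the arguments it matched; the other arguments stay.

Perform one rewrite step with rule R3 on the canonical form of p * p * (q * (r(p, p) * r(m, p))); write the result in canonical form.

Canonical form:  p * q * r(m, p) * r(p, p)
R3 matches:  uses p, q;  x := r(m, p) * r(p, p)
Every leftover argument binds to the variable; the entire application is replaced.
Giving:  r(m, p) * r(p, p)

Answer: r(m, p) * r(p, p)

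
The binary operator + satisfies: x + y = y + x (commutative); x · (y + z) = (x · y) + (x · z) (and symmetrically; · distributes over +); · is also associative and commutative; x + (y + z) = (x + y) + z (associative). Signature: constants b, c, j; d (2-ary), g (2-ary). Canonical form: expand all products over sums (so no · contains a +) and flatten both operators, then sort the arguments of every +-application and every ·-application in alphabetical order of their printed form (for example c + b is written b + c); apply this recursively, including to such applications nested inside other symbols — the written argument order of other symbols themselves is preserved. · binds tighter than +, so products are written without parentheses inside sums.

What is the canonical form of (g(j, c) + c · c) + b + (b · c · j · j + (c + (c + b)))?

Answer: b + b + b · c · j · j + c + c + c · c + g(j, c)

Derivation:
Merge nested applications:  g(j, c) + c · c + b + b · c · j · j + c + c + b
Order the arguments:  b + b + b · c · j · j + c + c + c · c + g(j, c)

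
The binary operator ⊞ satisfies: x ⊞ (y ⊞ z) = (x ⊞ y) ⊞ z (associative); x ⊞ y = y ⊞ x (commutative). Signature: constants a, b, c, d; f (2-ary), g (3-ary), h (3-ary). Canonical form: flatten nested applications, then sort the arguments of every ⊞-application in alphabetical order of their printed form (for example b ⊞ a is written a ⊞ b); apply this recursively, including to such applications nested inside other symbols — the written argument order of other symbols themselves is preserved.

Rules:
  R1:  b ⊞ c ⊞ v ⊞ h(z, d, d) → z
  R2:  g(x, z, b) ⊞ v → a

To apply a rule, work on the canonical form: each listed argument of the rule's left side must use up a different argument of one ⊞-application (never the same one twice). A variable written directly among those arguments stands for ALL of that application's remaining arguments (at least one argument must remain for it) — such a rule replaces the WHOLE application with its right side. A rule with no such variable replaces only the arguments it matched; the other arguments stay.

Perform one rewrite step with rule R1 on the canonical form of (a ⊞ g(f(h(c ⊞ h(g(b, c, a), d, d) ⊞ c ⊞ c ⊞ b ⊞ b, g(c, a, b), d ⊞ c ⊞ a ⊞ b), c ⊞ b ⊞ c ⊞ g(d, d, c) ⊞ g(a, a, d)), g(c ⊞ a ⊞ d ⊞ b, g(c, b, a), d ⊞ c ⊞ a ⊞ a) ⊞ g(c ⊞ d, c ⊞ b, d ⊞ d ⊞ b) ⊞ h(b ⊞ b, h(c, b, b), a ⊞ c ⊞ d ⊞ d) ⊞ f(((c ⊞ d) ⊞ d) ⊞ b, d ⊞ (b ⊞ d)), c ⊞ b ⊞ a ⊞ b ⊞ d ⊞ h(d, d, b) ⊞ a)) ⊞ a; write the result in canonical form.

Canonical form:  a ⊞ a ⊞ g(f(h(b ⊞ b ⊞ c ⊞ c ⊞ c ⊞ h(g(b, c, a), d, d), g(c, a, b), a ⊞ b ⊞ c ⊞ d), b ⊞ c ⊞ c ⊞ g(a, a, d) ⊞ g(d, d, c)), f(b ⊞ c ⊞ d ⊞ d, b ⊞ d ⊞ d) ⊞ g(a ⊞ b ⊞ c ⊞ d, g(c, b, a), a ⊞ a ⊞ c ⊞ d) ⊞ g(c ⊞ d, b ⊞ c, b ⊞ d ⊞ d) ⊞ h(b ⊞ b, h(c, b, b), a ⊞ c ⊞ d ⊞ d), a ⊞ a ⊞ b ⊞ b ⊞ c ⊞ d ⊞ h(d, d, b))
Match R1:  consume b, c, h(g(b, c, a), d, d);  v := b ⊞ c ⊞ c, z := g(b, c, a)
Every leftover argument binds to the variable; the entire application is replaced.
Result:  a ⊞ a ⊞ g(f(h(g(b, c, a), g(c, a, b), a ⊞ b ⊞ c ⊞ d), b ⊞ c ⊞ c ⊞ g(a, a, d) ⊞ g(d, d, c)), f(b ⊞ c ⊞ d ⊞ d, b ⊞ d ⊞ d) ⊞ g(a ⊞ b ⊞ c ⊞ d, g(c, b, a), a ⊞ a ⊞ c ⊞ d) ⊞ g(c ⊞ d, b ⊞ c, b ⊞ d ⊞ d) ⊞ h(b ⊞ b, h(c, b, b), a ⊞ c ⊞ d ⊞ d), a ⊞ a ⊞ b ⊞ b ⊞ c ⊞ d ⊞ h(d, d, b))

Answer: a ⊞ a ⊞ g(f(h(g(b, c, a), g(c, a, b), a ⊞ b ⊞ c ⊞ d), b ⊞ c ⊞ c ⊞ g(a, a, d) ⊞ g(d, d, c)), f(b ⊞ c ⊞ d ⊞ d, b ⊞ d ⊞ d) ⊞ g(a ⊞ b ⊞ c ⊞ d, g(c, b, a), a ⊞ a ⊞ c ⊞ d) ⊞ g(c ⊞ d, b ⊞ c, b ⊞ d ⊞ d) ⊞ h(b ⊞ b, h(c, b, b), a ⊞ c ⊞ d ⊞ d), a ⊞ a ⊞ b ⊞ b ⊞ c ⊞ d ⊞ h(d, d, b))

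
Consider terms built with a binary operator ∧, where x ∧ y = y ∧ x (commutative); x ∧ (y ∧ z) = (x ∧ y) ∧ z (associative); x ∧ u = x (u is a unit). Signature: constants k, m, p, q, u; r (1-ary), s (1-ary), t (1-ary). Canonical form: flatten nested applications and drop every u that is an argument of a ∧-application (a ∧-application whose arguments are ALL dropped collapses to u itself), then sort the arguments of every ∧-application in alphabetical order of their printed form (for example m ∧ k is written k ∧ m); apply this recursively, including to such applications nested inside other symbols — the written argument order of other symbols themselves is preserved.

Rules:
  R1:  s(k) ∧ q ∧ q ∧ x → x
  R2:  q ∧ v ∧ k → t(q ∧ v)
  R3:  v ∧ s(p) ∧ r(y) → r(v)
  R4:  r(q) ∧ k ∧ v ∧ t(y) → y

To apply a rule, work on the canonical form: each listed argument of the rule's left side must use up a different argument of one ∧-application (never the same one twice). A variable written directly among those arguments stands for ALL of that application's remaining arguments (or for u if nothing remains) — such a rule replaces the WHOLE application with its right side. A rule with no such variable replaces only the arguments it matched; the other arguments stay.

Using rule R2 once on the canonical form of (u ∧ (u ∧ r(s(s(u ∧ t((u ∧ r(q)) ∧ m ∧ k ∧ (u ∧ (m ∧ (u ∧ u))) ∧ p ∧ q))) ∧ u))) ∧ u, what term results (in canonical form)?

Answer: r(s(s(t(t(m ∧ m ∧ p ∧ q ∧ r(q))))))

Derivation:
Canonical form:  r(s(s(t(k ∧ m ∧ m ∧ p ∧ q ∧ r(q)))))
Apply R2:  consuming k, q;  v := m ∧ m ∧ p ∧ r(q)
The extension variable absorbs all remaining arguments, so the whole application is rewritten.
New term:  r(s(s(t(t(m ∧ m ∧ p ∧ q ∧ r(q))))))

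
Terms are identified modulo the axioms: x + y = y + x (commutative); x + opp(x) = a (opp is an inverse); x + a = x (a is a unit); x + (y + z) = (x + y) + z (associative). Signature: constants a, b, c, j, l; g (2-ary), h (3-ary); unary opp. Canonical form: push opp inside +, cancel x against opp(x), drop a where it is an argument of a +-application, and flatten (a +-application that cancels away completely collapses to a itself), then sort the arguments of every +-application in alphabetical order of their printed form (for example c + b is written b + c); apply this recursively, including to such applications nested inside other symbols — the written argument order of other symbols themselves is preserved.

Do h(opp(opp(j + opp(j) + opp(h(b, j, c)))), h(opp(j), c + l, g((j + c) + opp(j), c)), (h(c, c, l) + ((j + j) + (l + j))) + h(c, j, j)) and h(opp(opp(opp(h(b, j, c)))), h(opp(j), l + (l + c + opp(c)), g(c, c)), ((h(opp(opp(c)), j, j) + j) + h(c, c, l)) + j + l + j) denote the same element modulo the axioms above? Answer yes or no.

Left:  h(opp(opp(j + opp(j) + opp(h(b, j, c)))), h(opp(j), c + l, g((j + c) + opp(j), c)), (h(c, c, l) + ((j + j) + (l + j))) + h(c, j, j))
  Descend into:  (h(c, c, l) + ((j + j) + (l + j))) + h(c, j, j)
  Collect:  h(c, c, l) + j + j + j + l + h(c, j, j)
  Order the arguments:  h(c, c, l) + h(c, j, j) + j + j + j + l
  Rebuild:  h(opp(h(b, j, c)), h(opp(j), c + l, g(c, c)), h(c, c, l) + h(c, j, j) + j + j + j + l)
Right:  h(opp(opp(opp(h(b, j, c)))), h(opp(j), l + (l + c + opp(c)), g(c, c)), ((h(opp(opp(c)), j, j) + j) + h(c, c, l)) + j + l + j)
  Descend into:  ((h(opp(opp(c)), j, j) + j) + h(c, c, l)) + j + l + j
  Push opp inside:  distribute opp over + and collapse double opp
  Collect:  h(c, j, j) + j + j + j + h(c, c, l) + l
  Order the arguments:  h(c, c, l) + h(c, j, j) + j + j + j + l
  Rebuild:  h(opp(h(b, j, c)), h(opp(j), l + l, g(c, c)), h(c, c, l) + h(c, j, j) + j + j + j + l)

Answer: no — h(opp(h(b, j, c)), h(opp(j), c + l, g(c, c)), h(c, c, l) + h(c, j, j) + j + j + j + l) vs h(opp(h(b, j, c)), h(opp(j), l + l, g(c, c)), h(c, c, l) + h(c, j, j) + j + j + j + l)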